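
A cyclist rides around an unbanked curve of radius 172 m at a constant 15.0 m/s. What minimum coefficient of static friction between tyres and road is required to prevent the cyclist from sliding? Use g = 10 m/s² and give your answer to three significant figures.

0.131

Friction provides the centripetal force: μ_s m g = m v²/r, so μ_s = v²/(g r) = (15.00)²/(10.0 × 172) = 225.0/1720 = 0.1308.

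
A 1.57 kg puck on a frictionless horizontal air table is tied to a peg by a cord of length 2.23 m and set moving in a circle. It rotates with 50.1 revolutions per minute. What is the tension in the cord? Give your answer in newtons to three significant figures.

ω = 50.1 rev/min × 2π/60 = 5.246 rad/s, so v = ωr = 5.246 × 2.23 = 11.70 m/s.
The tension is the only horizontal force, so it supplies the full centripetal force: T = m v²/r = 1.57 × (11.70)²/2.23 = 1.57 × 136.9/2.23 = 96.37 N.

96.4 N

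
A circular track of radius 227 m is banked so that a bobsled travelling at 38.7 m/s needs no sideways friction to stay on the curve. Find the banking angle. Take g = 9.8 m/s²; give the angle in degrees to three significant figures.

For a frictionless banked turn: horizontally N sinθ = mv²/r and vertically N cosθ = mg.
Dividing: tanθ = v²/(r g) = (38.7)²/(227 × 9.8) = 1498/2225 = 0.6732.
θ = arctan(0.6732) = 33.95°.

34.0°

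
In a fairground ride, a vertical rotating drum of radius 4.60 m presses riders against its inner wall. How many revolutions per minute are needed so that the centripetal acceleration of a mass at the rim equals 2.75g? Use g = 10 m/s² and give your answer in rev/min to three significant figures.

Require ω²r = 2.75g, so ω = √(2.75 × 10.0/4.60) = 2.445 rad/s.
In rev/min: ω × 60/(2π) = 2.445 × 60/(2π) = 23.35 rev/min.

23.3 rev/min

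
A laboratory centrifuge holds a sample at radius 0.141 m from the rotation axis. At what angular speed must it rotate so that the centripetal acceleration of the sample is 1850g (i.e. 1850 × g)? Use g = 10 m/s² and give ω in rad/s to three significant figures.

362 rad/s

Centripetal acceleration a_c = ω²r. Setting ω²r = 1850g:
ω = √(1850g / r) = √(1850 × 10.0 / 0.141) = √131200 = 362.2 rad/s.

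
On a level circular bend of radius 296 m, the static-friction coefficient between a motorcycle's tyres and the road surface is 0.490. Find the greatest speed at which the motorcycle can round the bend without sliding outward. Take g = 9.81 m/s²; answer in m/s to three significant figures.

37.7 m/s

Friction provides the centripetal force on a flat curve. At maximum speed it is at its limiting value: μ_s m g = m v²/r.
Mass cancels: v_max = √(μ_s g r) = √(0.490 × 9.81 × 296) = √1423 = 37.72 m/s.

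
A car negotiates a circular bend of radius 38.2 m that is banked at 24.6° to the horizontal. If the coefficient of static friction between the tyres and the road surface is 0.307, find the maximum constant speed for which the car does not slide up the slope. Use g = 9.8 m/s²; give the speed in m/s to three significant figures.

18.3 m/s

At the maximum speed, friction acts down the slope at its limiting value f = μN. Radially (horizontal, toward centre): N sinθ + μN cosθ = mv²/r. Vertically: N cosθ − μN sinθ = mg.
Dividing: v² = r g (sinθ + μcosθ)/(cosθ − μsinθ).
sinθ + μcosθ = 0.4163 + 0.307×0.9092 = 0.6954; cosθ − μsinθ = 0.9092 − 0.307×0.4163 = 0.7814.
v² = 38.2 × 9.8 × 0.6954/0.7814 = 333.1 m²/s², so v = 18.25 m/s.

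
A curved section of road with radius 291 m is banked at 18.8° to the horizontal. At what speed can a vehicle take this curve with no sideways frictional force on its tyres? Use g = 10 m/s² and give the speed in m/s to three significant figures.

31.5 m/s

On a frictionless banked curve, N sinθ = mv²/r and N cosθ = mg, so tanθ = v²/(rg).
v = √(r g tanθ) = √(291 × 10.0 × tan 18.8°) = √(291 × 10.0 × 0.3404) = √990.6 = 31.47 m/s.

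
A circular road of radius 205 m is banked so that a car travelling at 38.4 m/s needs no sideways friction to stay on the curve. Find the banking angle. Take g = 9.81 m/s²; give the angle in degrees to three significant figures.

36.2°

With no friction, the horizontal component of the normal force provides the centripetal force: N sinθ = mv²/r, while N cosθ = mg vertically.
Dividing: tanθ = v²/(r g) = (38.4)²/(205 × 9.81) = 1475/2011 = 0.7332.
θ = arctan(0.7332) = 36.25°.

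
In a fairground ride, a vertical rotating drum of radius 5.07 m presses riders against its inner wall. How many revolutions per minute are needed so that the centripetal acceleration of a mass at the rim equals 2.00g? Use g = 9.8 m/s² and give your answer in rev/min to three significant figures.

18.8 rev/min

Require ω²r = 2.00g, so ω = √(2.00 × 9.8/5.07) = 1.966 rad/s.
In rev/min: ω × 60/(2π) = 1.966 × 60/(2π) = 18.78 rev/min.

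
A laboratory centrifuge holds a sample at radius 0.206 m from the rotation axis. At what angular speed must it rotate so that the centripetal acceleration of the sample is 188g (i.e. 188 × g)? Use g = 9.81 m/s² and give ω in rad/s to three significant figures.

Centripetal acceleration a_c = ω²r. Setting ω²r = 188g:
ω = √(188g / r) = √(188 × 9.81 / 0.206) = √8953 = 94.62 rad/s.

94.6 rad/s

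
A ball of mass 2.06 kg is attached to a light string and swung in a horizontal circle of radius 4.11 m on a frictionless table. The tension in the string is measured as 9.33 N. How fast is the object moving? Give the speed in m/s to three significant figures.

4.31 m/s

T = m v²/r ⇒ v = √(T r / m) = √(9.33 × 4.11 / 2.06) = √18.61 = 4.314 m/s.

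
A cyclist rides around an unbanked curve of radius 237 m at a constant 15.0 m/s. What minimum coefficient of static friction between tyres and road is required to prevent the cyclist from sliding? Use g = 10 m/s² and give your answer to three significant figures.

0.0949

Friction provides the centripetal force: μ_s m g = m v²/r, so μ_s = v²/(g r) = (15.00)²/(10.0 × 237) = 225.0/2370 = 0.09494.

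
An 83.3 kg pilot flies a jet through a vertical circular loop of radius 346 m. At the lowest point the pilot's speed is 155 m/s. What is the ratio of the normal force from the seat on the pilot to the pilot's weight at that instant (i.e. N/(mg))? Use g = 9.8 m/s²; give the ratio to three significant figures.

8.09

At the bottom, N − mg = mv²/r, so N = m(v²/r + g) and N/(mg) = v²/(rg) + 1 = (155)²/(346 × 9.8) + 1 = 7.085 + 1 = 8.085.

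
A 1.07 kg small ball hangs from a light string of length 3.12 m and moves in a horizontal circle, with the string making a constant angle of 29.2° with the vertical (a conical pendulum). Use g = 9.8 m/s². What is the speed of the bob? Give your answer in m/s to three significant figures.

The radius of the circle is r = L sinθ = 3.12 × sin 29.2° = 1.522 m.
Horizontally T sinθ = mv²/r and vertically T cosθ = mg, so tanθ = v²/(rg).
v = √(r g tanθ) = √(1.522 × 9.8 × 0.5589) = √8.337 = 2.887 m/s.

2.89 m/s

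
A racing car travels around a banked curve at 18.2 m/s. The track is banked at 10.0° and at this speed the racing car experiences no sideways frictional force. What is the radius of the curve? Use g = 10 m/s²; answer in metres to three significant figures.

188 m

Frictionless banking: tanθ = v²/(rg), so r = v²/(g tanθ).
r = (18.2)²/(10.0 × tan 10.0°) = 331.2/(10.0 × 0.1763) = 331.2/1.763 = 187.9 m.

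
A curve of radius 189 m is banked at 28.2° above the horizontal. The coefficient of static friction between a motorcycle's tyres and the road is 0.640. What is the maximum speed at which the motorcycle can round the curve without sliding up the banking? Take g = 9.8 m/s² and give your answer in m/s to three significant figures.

57.6 m/s

At the maximum speed, friction acts down the slope at its limiting value f = μN. Radially (horizontal, toward centre): N sinθ + μN cosθ = mv²/r. Vertically: N cosθ − μN sinθ = mg.
Dividing: v² = r g (sinθ + μcosθ)/(cosθ − μsinθ).
sinθ + μcosθ = 0.4726 + 0.640×0.8813 = 1.037; cosθ − μsinθ = 0.8813 − 0.640×0.4726 = 0.5789.
v² = 189 × 9.8 × 1.037/0.5789 = 3317 m²/s², so v = 57.59 m/s.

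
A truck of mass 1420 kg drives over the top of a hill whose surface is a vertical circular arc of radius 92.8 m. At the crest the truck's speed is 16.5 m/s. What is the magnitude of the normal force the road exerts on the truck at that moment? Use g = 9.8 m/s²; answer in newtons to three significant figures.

At the crest the centripetal acceleration points downward (toward the centre of the arc), so mg − N = mv²/r.
N = m(g − v²/r) = 1420 × (9.8 − (16.5)²/92.8) = 1420 × (9.8 − 2.934) = 1420 × 6.866 = 9750 N.

9750 N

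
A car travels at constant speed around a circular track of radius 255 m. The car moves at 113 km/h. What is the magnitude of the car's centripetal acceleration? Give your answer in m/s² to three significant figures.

3.86 m/s²

v = 113 km/h = 113/3.6 = 31.39 m/s.
a_c = v²/r = (31.39)²/255 = 985.3/255 = 3.864 m/s².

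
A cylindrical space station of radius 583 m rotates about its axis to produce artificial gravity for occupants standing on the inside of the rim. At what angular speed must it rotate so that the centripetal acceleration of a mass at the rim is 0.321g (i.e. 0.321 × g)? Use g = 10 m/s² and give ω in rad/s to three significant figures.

Centripetal acceleration a_c = ω²r. Setting ω²r = 0.321g:
ω = √(0.321g / r) = √(0.321 × 10.0 / 583) = √0.005506 = 0.07420 rad/s.

0.0742 rad/s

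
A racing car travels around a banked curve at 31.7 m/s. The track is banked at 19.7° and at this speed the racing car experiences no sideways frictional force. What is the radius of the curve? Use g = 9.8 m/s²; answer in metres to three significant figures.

286 m

Frictionless banking: tanθ = v²/(rg), so r = v²/(g tanθ).
r = (31.7)²/(9.8 × tan 19.7°) = 1005/(9.8 × 0.3581) = 1005/3.509 = 286.4 m.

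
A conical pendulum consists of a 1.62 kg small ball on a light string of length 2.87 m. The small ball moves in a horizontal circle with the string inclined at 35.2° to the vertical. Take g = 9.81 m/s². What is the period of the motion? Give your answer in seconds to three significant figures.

r = L sinθ = 1.654 m. From T sinθ = mω²r and T cosθ = mg: tanθ = ω²r/g, so ω² = g tanθ / r = g/(L cosθ).
ω = √(g/(L cosθ)) = √(9.81/(2.87 × 0.8171)) = √4.183 = 2.045 rad/s.
Period = 2π/ω = 3.072 s.

3.07 s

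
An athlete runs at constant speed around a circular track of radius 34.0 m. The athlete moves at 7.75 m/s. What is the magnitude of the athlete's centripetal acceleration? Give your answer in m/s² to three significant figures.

a_c = v²/r = (7.750)²/34.0 = 60.06/34.0 = 1.767 m/s².

1.77 m/s²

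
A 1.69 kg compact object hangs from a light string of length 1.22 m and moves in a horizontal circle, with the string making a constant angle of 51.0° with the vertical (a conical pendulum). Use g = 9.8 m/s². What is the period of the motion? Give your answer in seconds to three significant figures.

r = L sinθ = 0.9481 m. From T sinθ = mω²r and T cosθ = mg: tanθ = ω²r/g, so ω² = g tanθ / r = g/(L cosθ).
ω = √(g/(L cosθ)) = √(9.8/(1.22 × 0.6293)) = √12.76 = 3.573 rad/s.
Period = 2π/ω = 1.759 s.

1.76 s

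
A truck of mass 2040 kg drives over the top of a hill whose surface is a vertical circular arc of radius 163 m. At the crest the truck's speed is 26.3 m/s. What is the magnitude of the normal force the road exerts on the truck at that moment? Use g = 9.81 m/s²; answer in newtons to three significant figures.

At the crest the centripetal acceleration points downward (toward the centre of the arc), so mg − N = mv²/r.
N = m(g − v²/r) = 2040 × (9.81 − (26.3)²/163) = 2040 × (9.81 − 4.243) = 2040 × 5.567 = 11360 N.

11400 N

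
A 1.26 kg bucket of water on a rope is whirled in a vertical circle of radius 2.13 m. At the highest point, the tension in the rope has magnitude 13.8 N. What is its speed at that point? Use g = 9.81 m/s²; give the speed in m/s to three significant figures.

6.65 m/s

At the top, T + mg = mv²/r, so v = √(r(T/m + g)) = √(2.13 × (13.8/1.26 + 9.81)) = √(2.13 × 20.76) = √44.22 = 6.650 m/s.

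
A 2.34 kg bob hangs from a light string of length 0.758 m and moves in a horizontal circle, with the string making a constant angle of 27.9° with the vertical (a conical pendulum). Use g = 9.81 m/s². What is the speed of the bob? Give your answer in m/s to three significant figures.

The radius of the circle is r = L sinθ = 0.758 × sin 27.9° = 0.3547 m.
Horizontally T sinθ = mv²/r and vertically T cosθ = mg, so tanθ = v²/(rg).
v = √(r g tanθ) = √(0.3547 × 9.81 × 0.5295) = √1.842 = 1.357 m/s.

1.36 m/s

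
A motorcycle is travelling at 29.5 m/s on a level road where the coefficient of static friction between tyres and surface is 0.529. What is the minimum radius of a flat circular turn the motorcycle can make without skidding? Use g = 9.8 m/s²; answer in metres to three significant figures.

At the limit, μ_s m g = m v²/r, so r_min = v²/(μ_s g) = (29.5)²/(0.529 × 9.8) = 870.2/5.184 = 167.9 m.

168 m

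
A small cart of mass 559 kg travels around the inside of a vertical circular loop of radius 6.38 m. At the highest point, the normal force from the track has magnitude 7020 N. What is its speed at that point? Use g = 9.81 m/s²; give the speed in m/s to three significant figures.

At the top, N + mg = mv²/r, so v = √(r(N/m + g)) = √(6.38 × (7020/559 + 9.81)) = √(6.38 × 22.37) = √142.7 = 11.95 m/s.

11.9 m/s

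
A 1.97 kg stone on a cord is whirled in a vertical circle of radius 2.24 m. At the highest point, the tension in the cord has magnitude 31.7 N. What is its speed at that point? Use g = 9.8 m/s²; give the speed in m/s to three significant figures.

At the top, T + mg = mv²/r, so v = √(r(T/m + g)) = √(2.24 × (31.7/1.97 + 9.8)) = √(2.24 × 25.89) = √58.00 = 7.616 m/s.

7.62 m/s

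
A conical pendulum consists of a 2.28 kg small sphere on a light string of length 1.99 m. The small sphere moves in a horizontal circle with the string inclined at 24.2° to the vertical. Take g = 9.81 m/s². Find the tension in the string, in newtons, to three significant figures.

Vertically the bob has no acceleration, so T cosθ = mg.
T = mg/cosθ = 2.28 × 9.81 / cos 24.2° = 22.37/0.9121 = 24.52 N.

24.5 N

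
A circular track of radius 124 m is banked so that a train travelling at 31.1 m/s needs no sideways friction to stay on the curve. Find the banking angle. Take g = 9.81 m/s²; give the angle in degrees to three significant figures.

For a frictionless banked turn: horizontally N sinθ = mv²/r and vertically N cosθ = mg.
Dividing: tanθ = v²/(r g) = (31.1)²/(124 × 9.81) = 967.2/1216 = 0.7951.
θ = arctan(0.7951) = 38.49°.

38.5°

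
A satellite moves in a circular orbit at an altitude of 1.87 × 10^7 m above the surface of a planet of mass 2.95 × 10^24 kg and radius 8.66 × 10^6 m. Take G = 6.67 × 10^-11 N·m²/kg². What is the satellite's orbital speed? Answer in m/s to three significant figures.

Orbital radius r = R + h = 8.66 × 10^6 + 1.87 × 10^7 = 2.736 × 10^7 m.
Gravity supplies the centripetal force: G M m / r² = m v² / r, so v = √(GM/r).
v = √(6.67 × 10^-11 × 2.95 × 10^24 / 2.736 × 10^7) = √(7.192 × 10^6) = 2682 m/s.

2680 m/s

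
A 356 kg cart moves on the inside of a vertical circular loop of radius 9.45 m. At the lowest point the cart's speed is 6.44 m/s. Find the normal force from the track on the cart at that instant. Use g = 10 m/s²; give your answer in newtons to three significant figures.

At the lowest point, N points up (toward the centre) and the weight mg points down (away from the centre), so the net inward force is N − mg = mv²/r.
N = m(v²/r + g) = 356 × ((6.44)²/9.45 + 10.0) = 356 × (4.389 + 10.0) = 356 × 14.39 = 5122 N.

5120 N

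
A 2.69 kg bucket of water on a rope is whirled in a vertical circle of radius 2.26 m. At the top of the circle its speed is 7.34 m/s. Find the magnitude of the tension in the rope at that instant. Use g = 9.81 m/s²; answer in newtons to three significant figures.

At the top, both T and the weight mg point inward (toward the centre), so T + mg = mv²/r.
T = m(v²/r − g) = 2.69 × ((7.34)²/2.26 − 9.81) = 2.69 × (23.84 − 9.81) = 2.69 × 14.03 = 37.74 N.

37.7 N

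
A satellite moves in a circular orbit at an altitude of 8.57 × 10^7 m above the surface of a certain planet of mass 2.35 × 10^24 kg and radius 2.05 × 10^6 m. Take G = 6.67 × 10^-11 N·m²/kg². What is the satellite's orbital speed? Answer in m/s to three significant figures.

Orbital radius r = R + h = 2.05 × 10^6 + 8.57 × 10^7 = 8.775 × 10^7 m.
Gravity supplies the centripetal force: G M m / r² = m v² / r, so v = √(GM/r).
v = √(6.67 × 10^-11 × 2.35 × 10^24 / 8.775 × 10^7) = √(1.786 × 10^6) = 1337 m/s.

1340 m/s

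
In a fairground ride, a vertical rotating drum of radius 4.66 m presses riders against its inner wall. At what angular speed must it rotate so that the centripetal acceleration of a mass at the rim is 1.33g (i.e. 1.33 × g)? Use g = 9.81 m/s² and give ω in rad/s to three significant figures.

1.67 rad/s

Centripetal acceleration a_c = ω²r. Setting ω²r = 1.33g:
ω = √(1.33g / r) = √(1.33 × 9.81 / 4.66) = √2.800 = 1.673 rad/s.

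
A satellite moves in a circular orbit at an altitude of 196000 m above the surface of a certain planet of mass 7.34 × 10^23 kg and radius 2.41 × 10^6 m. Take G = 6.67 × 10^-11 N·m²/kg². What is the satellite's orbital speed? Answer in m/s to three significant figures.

4330 m/s

Orbital radius r = R + h = 2.41 × 10^6 + 196000 = 2.606 × 10^6 m.
Gravity supplies the centripetal force: G M m / r² = m v² / r, so v = √(GM/r).
v = √(6.67 × 10^-11 × 7.34 × 10^23 / 2.606 × 10^6) = √(1.879 × 10^7) = 4334 m/s.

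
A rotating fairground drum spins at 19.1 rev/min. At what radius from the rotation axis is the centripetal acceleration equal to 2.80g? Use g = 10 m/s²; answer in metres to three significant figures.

7.00 m

ω = 19.1 rev/min × 2π/60 = 2.000 rad/s.
a_c = ω²r = 2.80g ⇒ r = 2.80 × 10.0 / (2.000)² = 28.00/4.001 = 6.999 m.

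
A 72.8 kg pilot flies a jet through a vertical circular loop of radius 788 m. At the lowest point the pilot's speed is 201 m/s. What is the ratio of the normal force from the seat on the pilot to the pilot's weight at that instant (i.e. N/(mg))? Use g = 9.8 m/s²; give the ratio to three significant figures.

At the bottom, N − mg = mv²/r, so N = m(v²/r + g) and N/(mg) = v²/(rg) + 1 = (201)²/(788 × 9.8) + 1 = 5.232 + 1 = 6.232.

6.23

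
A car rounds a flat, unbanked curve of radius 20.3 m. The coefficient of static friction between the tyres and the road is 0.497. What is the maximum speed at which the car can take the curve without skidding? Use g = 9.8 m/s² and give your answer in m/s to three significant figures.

The only inward force on a level bend is static friction, so at the limit f_s = μ_s N = μ_s m g = m v²/r.
Mass cancels: v_max = √(μ_s g r) = √(0.497 × 9.8 × 20.3) = √98.87 = 9.943 m/s.

9.94 m/s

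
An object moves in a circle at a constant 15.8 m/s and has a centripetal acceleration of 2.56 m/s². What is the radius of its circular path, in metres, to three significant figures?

a_c = v²/r ⇒ r = v²/a_c = (15.8)²/2.56 = 249.6/2.56 = 97.52 m.

97.5 m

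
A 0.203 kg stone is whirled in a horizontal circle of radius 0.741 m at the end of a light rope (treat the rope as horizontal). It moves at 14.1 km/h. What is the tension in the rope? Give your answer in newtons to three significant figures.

4.20 N

v = 14.1 km/h = 14.1/3.6 = 3.917 m/s.
The tension is the only horizontal force, so it supplies the full centripetal force: T = m v²/r = 0.203 × (3.917)²/0.741 = 0.203 × 15.34/0.741 = 4.203 N.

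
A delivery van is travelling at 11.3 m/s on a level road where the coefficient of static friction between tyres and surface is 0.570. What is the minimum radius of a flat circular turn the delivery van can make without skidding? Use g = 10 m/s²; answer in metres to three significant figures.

At the limit, μ_s m g = m v²/r, so r_min = v²/(μ_s g) = (11.3)²/(0.570 × 10.0) = 127.7/5.700 = 22.40 m.

22.4 m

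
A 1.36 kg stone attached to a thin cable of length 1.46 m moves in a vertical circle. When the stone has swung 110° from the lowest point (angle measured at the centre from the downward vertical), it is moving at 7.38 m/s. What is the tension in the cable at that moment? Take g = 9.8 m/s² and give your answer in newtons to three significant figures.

46.2 N

Take the radial direction toward the centre of the circle as positive. The component of the weight along the string toward the centre is −mg cos φ (φ measured from the bottom), so Newton's second law along the string gives T − mg cos φ = m v²/r.
cos 110° = -0.3420, so T = m(v²/r + g cos φ) = 1.36 × ((7.38)²/1.46 + 9.8 × -0.3420) = 1.36 × (37.30 + (-3.352)) = 1.36 × 33.95 = 46.18 N.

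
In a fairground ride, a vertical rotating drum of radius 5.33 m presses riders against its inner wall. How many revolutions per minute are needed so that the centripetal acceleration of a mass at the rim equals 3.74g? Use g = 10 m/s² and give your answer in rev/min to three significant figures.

Require ω²r = 3.74g, so ω = √(3.74 × 10.0/5.33) = 2.649 rad/s.
In rev/min: ω × 60/(2π) = 2.649 × 60/(2π) = 25.30 rev/min.

25.3 rev/min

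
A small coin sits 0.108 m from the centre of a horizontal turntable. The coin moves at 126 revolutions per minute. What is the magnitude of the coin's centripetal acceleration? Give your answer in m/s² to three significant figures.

ω = 126 rev/min × 2π/60 = 13.19 rad/s, so v = ωr = 13.19 × 0.108 = 1.425 m/s.
a_c = v²/r = (1.425)²/0.108 = 2.031/0.108 = 18.80 m/s².

18.8 m/s²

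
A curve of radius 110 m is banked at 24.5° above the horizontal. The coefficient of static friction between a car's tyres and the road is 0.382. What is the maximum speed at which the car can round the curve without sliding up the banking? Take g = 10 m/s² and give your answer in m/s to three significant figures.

At the maximum speed, friction acts down the slope at its limiting value f = μN. Radially (horizontal, toward centre): N sinθ + μN cosθ = mv²/r. Vertically: N cosθ − μN sinθ = mg.
Dividing: v² = r g (sinθ + μcosθ)/(cosθ − μsinθ).
sinθ + μcosθ = 0.4147 + 0.382×0.9100 = 0.7623; cosθ − μsinθ = 0.9100 − 0.382×0.4147 = 0.7515.
v² = 110 × 10.0 × 0.7623/0.7515 = 1116 m²/s², so v = 33.40 m/s.

33.4 m/s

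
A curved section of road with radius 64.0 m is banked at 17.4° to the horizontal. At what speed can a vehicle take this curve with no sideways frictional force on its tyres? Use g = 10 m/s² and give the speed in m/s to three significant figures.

14.2 m/s

On a frictionless banked curve, N sinθ = mv²/r and N cosθ = mg, so tanθ = v²/(rg).
v = √(r g tanθ) = √(64.0 × 10.0 × tan 17.4°) = √(64.0 × 10.0 × 0.3134) = √200.6 = 14.16 m/s.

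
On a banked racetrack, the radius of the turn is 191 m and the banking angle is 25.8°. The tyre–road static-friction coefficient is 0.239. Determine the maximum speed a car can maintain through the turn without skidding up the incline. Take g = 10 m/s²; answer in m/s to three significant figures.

At the maximum speed, friction acts down the slope at its limiting value f = μN. Radially (horizontal, toward centre): N sinθ + μN cosθ = mv²/r. Vertically: N cosθ − μN sinθ = mg.
Dividing: v² = r g (sinθ + μcosθ)/(cosθ − μsinθ).
sinθ + μcosθ = 0.4352 + 0.239×0.9003 = 0.6504; cosθ − μsinθ = 0.9003 − 0.239×0.4352 = 0.7963.
v² = 191 × 10.0 × 0.6504/0.7963 = 1560 m²/s², so v = 39.50 m/s.

39.5 m/s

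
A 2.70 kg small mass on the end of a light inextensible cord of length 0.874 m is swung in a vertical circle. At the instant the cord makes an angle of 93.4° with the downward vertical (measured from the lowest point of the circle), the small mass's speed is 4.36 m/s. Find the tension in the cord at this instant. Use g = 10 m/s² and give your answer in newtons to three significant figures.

Take the radial direction toward the centre of the circle as positive. The component of the weight along the string toward the centre is −mg cos φ (φ measured from the bottom), so Newton's second law along the string gives T − mg cos φ = m v²/r.
cos 93.4° = -0.05931, so T = m(v²/r + g cos φ) = 2.70 × ((4.36)²/0.874 + 10.0 × -0.05931) = 2.70 × (21.75 + (-0.5931)) = 2.70 × 21.16 = 57.12 N.

57.1 N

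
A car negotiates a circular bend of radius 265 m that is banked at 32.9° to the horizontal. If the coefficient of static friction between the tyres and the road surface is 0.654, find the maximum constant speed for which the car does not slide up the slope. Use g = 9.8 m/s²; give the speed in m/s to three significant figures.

76.5 m/s

At the maximum speed, friction acts down the slope at its limiting value f = μN. Radially (horizontal, toward centre): N sinθ + μN cosθ = mv²/r. Vertically: N cosθ − μN sinθ = mg.
Dividing: v² = r g (sinθ + μcosθ)/(cosθ − μsinθ).
sinθ + μcosθ = 0.5432 + 0.654×0.8396 = 1.092; cosθ − μsinθ = 0.8396 − 0.654×0.5432 = 0.4844.
v² = 265 × 9.8 × 1.092/0.4844 = 5856 m²/s², so v = 76.53 m/s.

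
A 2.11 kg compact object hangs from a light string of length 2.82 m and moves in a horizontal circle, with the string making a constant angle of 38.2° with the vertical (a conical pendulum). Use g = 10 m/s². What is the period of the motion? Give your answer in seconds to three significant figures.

2.96 s

r = L sinθ = 1.744 m. From T sinθ = mω²r and T cosθ = mg: tanθ = ω²r/g, so ω² = g tanθ / r = g/(L cosθ).
ω = √(g/(L cosθ)) = √(10.0/(2.82 × 0.7859)) = √4.512 = 2.124 rad/s.
Period = 2π/ω = 2.958 s.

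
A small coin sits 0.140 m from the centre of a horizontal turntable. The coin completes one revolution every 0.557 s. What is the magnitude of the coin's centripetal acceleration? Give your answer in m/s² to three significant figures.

17.8 m/s²

v = 2πr/T = 2π × 0.140/0.557 = 1.579 m/s.
a_c = v²/r = (1.579)²/0.140 = 2.494/0.140 = 17.81 m/s².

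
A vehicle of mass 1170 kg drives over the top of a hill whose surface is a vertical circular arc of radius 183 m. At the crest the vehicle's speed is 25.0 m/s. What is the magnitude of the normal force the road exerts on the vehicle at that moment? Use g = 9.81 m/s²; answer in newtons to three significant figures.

7480 N

At the crest the centripetal acceleration points downward (toward the centre of the arc), so mg − N = mv²/r.
N = m(g − v²/r) = 1170 × (9.81 − (25.0)²/183) = 1170 × (9.81 − 3.415) = 1170 × 6.395 = 7482 N.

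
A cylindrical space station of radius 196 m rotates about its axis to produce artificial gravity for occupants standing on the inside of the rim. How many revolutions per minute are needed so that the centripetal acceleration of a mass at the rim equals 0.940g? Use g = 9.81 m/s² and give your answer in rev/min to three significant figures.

2.07 rev/min

Require ω²r = 0.940g, so ω = √(0.940 × 9.81/196) = 0.2169 rad/s.
In rev/min: ω × 60/(2π) = 0.2169 × 60/(2π) = 2.071 rev/min.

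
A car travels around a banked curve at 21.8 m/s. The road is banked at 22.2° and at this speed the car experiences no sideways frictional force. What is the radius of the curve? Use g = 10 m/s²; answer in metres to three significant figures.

Frictionless banking: tanθ = v²/(rg), so r = v²/(g tanθ).
r = (21.8)²/(10.0 × tan 22.2°) = 475.2/(10.0 × 0.4081) = 475.2/4.081 = 116.5 m.

116 m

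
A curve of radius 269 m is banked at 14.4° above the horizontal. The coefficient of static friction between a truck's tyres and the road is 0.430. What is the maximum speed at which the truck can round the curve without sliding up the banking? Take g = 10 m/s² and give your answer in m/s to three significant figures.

45.6 m/s

At the maximum speed, friction acts down the slope at its limiting value f = μN. Radially (horizontal, toward centre): N sinθ + μN cosθ = mv²/r. Vertically: N cosθ − μN sinθ = mg.
Dividing: v² = r g (sinθ + μcosθ)/(cosθ − μsinθ).
sinθ + μcosθ = 0.2487 + 0.430×0.9686 = 0.6652; cosθ − μsinθ = 0.9686 − 0.430×0.2487 = 0.8616.
v² = 269 × 10.0 × 0.6652/0.8616 = 2077 m²/s², so v = 45.57 m/s.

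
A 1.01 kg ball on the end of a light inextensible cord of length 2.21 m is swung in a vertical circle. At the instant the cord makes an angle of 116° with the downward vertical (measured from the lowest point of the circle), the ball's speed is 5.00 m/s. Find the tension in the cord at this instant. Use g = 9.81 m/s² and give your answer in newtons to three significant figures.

7.08 N

Take the radial direction toward the centre of the circle as positive. The component of the weight along the string toward the centre is −mg cos φ (φ measured from the bottom), so Newton's second law along the string gives T − mg cos φ = m v²/r.
cos 116° = -0.4384, so T = m(v²/r + g cos φ) = 1.01 × ((5.00)²/2.21 + 9.81 × -0.4384) = 1.01 × (11.31 + (-4.300)) = 1.01 × 7.012 = 7.082 N.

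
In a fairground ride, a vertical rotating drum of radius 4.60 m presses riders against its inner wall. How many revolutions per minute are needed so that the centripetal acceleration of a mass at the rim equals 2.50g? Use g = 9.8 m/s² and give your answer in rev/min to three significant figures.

22.0 rev/min

Require ω²r = 2.50g, so ω = √(2.50 × 9.8/4.60) = 2.308 rad/s.
In rev/min: ω × 60/(2π) = 2.308 × 60/(2π) = 22.04 rev/min.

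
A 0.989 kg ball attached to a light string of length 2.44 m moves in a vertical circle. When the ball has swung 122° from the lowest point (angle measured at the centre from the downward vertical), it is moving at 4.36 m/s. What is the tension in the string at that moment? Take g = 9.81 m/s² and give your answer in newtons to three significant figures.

2.56 N

Take the radial direction toward the centre of the circle as positive. The component of the weight along the string toward the centre is −mg cos φ (φ measured from the bottom), so Newton's second law along the string gives T − mg cos φ = m v²/r.
cos 122° = -0.5299, so T = m(v²/r + g cos φ) = 0.989 × ((4.36)²/2.44 + 9.81 × -0.5299) = 0.989 × (7.791 + (-5.199)) = 0.989 × 2.592 = 2.564 N.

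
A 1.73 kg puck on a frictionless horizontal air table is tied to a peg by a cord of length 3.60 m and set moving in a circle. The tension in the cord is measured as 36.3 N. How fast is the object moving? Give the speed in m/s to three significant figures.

T = m v²/r ⇒ v = √(T r / m) = √(36.3 × 3.60 / 1.73) = √75.54 = 8.691 m/s.

8.69 m/s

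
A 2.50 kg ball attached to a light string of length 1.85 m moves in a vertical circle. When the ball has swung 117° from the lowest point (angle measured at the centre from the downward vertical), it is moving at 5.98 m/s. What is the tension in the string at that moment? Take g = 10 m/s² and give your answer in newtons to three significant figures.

Take the radial direction toward the centre of the circle as positive. The component of the weight along the string toward the centre is −mg cos φ (φ measured from the bottom), so Newton's second law along the string gives T − mg cos φ = m v²/r.
cos 117° = -0.4540, so T = m(v²/r + g cos φ) = 2.50 × ((5.98)²/1.85 + 10.0 × -0.4540) = 2.50 × (19.33 + (-4.540)) = 2.50 × 14.79 = 36.98 N.

37.0 N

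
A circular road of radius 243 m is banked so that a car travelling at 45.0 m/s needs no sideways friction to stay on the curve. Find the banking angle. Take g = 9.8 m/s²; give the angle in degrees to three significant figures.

With no friction, the horizontal component of the normal force provides the centripetal force: N sinθ = mv²/r, while N cosθ = mg vertically.
Dividing: tanθ = v²/(r g) = (45.0)²/(243 × 9.8) = 2025/2381 = 0.8503.
θ = arctan(0.8503) = 40.38°.

40.4°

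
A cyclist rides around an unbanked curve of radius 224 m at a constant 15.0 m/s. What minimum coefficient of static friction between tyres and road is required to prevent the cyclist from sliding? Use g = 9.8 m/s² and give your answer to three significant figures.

0.102

Friction provides the centripetal force: μ_s m g = m v²/r, so μ_s = v²/(g r) = (15.00)²/(9.8 × 224) = 225.0/2195 = 0.1025.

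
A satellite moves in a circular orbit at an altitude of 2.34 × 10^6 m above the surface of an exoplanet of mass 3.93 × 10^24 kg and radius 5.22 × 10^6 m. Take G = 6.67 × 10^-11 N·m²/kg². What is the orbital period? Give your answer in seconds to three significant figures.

r = R + h = 5.22 × 10^6 + 2.34 × 10^6 = 7.560 × 10^6 m. Gravity provides the centripetal force: G M m / r² = m v² / r ⇒ v = √(GM/r) = 5888 m/s.
T = 2πr/v = 2π × 7.560 × 10^6 / 5888 = 8067 s.

8070 s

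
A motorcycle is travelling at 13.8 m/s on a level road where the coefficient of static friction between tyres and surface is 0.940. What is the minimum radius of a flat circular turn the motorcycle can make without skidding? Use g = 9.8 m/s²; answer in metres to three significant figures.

20.7 m

At the limit, μ_s m g = m v²/r, so r_min = v²/(μ_s g) = (13.8)²/(0.940 × 9.8) = 190.4/9.212 = 20.67 m.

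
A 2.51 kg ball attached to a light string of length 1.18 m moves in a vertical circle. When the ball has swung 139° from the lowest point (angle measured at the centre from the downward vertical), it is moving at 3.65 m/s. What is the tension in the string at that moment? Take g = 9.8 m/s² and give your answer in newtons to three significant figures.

9.77 N

Take the radial direction toward the centre of the circle as positive. The component of the weight along the string toward the centre is −mg cos φ (φ measured from the bottom), so Newton's second law along the string gives T − mg cos φ = m v²/r.
cos 139° = -0.7547, so T = m(v²/r + g cos φ) = 2.51 × ((3.65)²/1.18 + 9.8 × -0.7547) = 2.51 × (11.29 + (-7.396)) = 2.51 × 3.894 = 9.774 N.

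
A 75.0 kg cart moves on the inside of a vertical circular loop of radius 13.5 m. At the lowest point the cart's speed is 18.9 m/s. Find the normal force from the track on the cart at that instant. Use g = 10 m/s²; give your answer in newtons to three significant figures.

At the lowest point, N points up (toward the centre) and the weight mg points down (away from the centre), so the net inward force is N − mg = mv²/r.
N = m(v²/r + g) = 75.0 × ((18.9)²/13.5 + 10.0) = 75.0 × (26.46 + 10.0) = 75.0 × 36.46 = 2734 N.

2730 N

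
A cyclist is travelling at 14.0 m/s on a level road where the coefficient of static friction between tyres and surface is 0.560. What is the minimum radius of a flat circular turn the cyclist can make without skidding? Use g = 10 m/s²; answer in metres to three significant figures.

At the limit, μ_s m g = m v²/r, so r_min = v²/(μ_s g) = (14.0)²/(0.560 × 10.0) = 196.0/5.600 = 35.00 m.

35.0 m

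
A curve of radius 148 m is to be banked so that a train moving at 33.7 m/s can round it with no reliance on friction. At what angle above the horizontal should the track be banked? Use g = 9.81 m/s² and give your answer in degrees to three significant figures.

With no friction, the horizontal component of the normal force provides the centripetal force: N sinθ = mv²/r, while N cosθ = mg vertically.
Dividing: tanθ = v²/(r g) = (33.7)²/(148 × 9.81) = 1136/1452 = 0.7822.
θ = arctan(0.7822) = 38.03°.

38.0°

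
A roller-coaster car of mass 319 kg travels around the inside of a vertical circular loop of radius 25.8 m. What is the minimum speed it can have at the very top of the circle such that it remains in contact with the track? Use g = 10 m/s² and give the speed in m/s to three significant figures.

16.1 m/s

At the highest point the centre is directly below, so both the weight and N act inward: N + mg = mv²/r.
At minimum speed N → 0, so mg = mv_min²/r ⇒ v_min = √(g r) = √(10.0 × 25.8) = 16.06 m/s.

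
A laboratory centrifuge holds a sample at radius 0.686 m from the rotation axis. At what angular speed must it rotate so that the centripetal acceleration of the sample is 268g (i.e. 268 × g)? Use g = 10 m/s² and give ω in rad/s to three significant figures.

62.5 rad/s

Centripetal acceleration a_c = ω²r. Setting ω²r = 268g:
ω = √(268g / r) = √(268 × 10.0 / 0.686) = √3907 = 62.50 rad/s.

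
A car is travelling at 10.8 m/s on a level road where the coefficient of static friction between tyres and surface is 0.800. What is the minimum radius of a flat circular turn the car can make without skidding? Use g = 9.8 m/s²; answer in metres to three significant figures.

14.9 m

At the limit, μ_s m g = m v²/r, so r_min = v²/(μ_s g) = (10.8)²/(0.800 × 9.8) = 116.6/7.840 = 14.88 m.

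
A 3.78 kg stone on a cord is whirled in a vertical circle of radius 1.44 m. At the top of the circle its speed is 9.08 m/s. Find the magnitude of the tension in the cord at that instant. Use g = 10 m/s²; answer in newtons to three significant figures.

179 N

At the top, both T and the weight mg point inward (toward the centre), so T + mg = mv²/r.
T = m(v²/r − g) = 3.78 × ((9.08)²/1.44 − 10.0) = 3.78 × (57.25 − 10.0) = 3.78 × 47.25 = 178.6 N.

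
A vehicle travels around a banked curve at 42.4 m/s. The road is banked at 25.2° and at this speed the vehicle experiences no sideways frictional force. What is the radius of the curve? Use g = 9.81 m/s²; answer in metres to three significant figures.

389 m

Frictionless banking: tanθ = v²/(rg), so r = v²/(g tanθ).
r = (42.4)²/(9.81 × tan 25.2°) = 1798/(9.81 × 0.4706) = 1798/4.616 = 389.4 m.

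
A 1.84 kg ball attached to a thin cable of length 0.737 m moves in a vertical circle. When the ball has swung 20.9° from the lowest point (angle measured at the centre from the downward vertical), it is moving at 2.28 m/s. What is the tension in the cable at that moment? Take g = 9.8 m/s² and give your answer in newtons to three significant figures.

29.8 N

Take the radial direction toward the centre of the circle as positive. The component of the weight along the string toward the centre is −mg cos φ (φ measured from the bottom), so Newton's second law along the string gives T − mg cos φ = m v²/r.
cos 20.9° = 0.9342, so T = m(v²/r + g cos φ) = 1.84 × ((2.28)²/0.737 + 9.8 × 0.9342) = 1.84 × (7.053 + (9.155)) = 1.84 × 16.21 = 29.82 N.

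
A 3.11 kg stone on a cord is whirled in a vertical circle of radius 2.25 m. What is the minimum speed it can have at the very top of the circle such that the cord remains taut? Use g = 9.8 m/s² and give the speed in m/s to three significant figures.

At the top, both weight mg and T point toward the centre: T + mg = mv²/r.
At minimum speed T → 0, so mg = mv_min²/r ⇒ v_min = √(g r) = √(9.8 × 2.25) = 4.696 m/s.

4.70 m/s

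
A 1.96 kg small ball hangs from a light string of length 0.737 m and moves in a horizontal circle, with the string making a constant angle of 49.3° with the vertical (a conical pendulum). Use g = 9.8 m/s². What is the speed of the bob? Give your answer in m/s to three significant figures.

2.52 m/s

The radius of the circle is r = L sinθ = 0.737 × sin 49.3° = 0.5587 m.
Horizontally T sinθ = mv²/r and vertically T cosθ = mg, so tanθ = v²/(rg).
v = √(r g tanθ) = √(0.5587 × 9.8 × 1.163) = √6.366 = 2.523 m/s.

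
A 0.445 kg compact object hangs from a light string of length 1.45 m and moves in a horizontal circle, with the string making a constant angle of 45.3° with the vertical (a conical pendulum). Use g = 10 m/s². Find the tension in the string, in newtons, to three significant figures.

Vertically the bob has no acceleration, so T cosθ = mg.
T = mg/cosθ = 0.445 × 10.0 / cos 45.3° = 4.450/0.7034 = 6.326 N.

6.33 N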